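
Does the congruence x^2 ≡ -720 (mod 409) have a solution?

Reduce the numerator: -720 ≡ 98 (mod 409), so (-720/409) = (98/409).
Factor out 2: 98 = 2·49. Since 409 ≡ 1 (mod 8), (2/409) = +1. Now have (49/409).
49 ≡ 1 (mod 4), so quadratic reciprocity gives (49/409) = (409/49). Reduce: 409 ≡ 17 (mod 49). Now have (17/49).
17 ≡ 1 (mod 4), so quadratic reciprocity gives (17/49) = (49/17). Reduce: 49 ≡ 15 (mod 17). Now have (15/17).
17 ≡ 1 (mod 4), so quadratic reciprocity gives (15/17) = (17/15). Reduce: 17 ≡ 2 (mod 15). Now have (2/15).
Factor out 2: 2 = 2. Since 15 ≡ 7 (mod 8), (2/15) = +1. Now have (1/15).
(1/15) = 1. Collecting the sign factors: 1.
The Legendre symbol is 1, so x^2 ≡ -720 (mod 409) has solution.

yes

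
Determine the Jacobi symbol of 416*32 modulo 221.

By multiplicativity, (416·32/221) = (416/221)·(32/221).
First factor (416/221):
(416/221)
  = (195/221)    [416 ≡ 195 mod 221]
  = (221/195)    [QR: 221 ≡ 1 mod 4, sign kept]
  = (26/195)    [221 ≡ 26 mod 195]
  = -(13/195)    [195 ≡ 3 mod 8 ⇒ (2/195) = -1]
  = -(195/13)    [QR: 13 ≡ 1 mod 4, sign kept]
  = -(0/13)    [195 ≡ 0 mod 13]
  = 0    [numerator 0, gcd > 1]
Second factor (32/221):
(32/221)
  = -(1/221)    [221 ≡ 5 mod 8 ⇒ (2/221)^5 = -1]
  = -1    [(1/221) = 1]
Product: (0)·(-1) = 0.

0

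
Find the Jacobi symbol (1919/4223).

Both 1919 ≡ 3 and 4223 ≡ 3 (mod 4), so reciprocity gives (1919/4223) = -(4223/1919). Reduce: 4223 ≡ 385 (mod 1919). Now have -(385/1919).
385 ≡ 1 (mod 4), so quadratic reciprocity gives (385/1919) = (1919/385). Reduce: 1919 ≡ 379 (mod 385). Now have -(379/385).
385 ≡ 1 (mod 4), so quadratic reciprocity gives (379/385) = (385/379). Reduce: 385 ≡ 6 (mod 379). Now have -(6/379).
Factor out 2: 6 = 2·3. Since 379 ≡ 3 (mod 8), (2/379) = -1. Now have (3/379).
Both 3 ≡ 3 and 379 ≡ 3 (mod 4), so reciprocity gives (3/379) = -(379/3). Reduce: 379 ≡ 1 (mod 3). Now have -(1/3).
(1/3) = 1. Collecting the sign factors: -1.

-1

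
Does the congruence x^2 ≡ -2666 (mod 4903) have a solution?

no

Reduce the numerator: -2666 ≡ 2237 (mod 4903), so (-2666|4903) = (2237|4903).
2237 ≡ 1 (mod 4), so quadratic reciprocity gives (2237|4903) = (4903|2237). Reduce: 4903 ≡ 429 (mod 2237). Now have (429|2237).
429 ≡ 1 (mod 4), so quadratic reciprocity gives (429|2237) = (2237|429). Reduce: 2237 ≡ 92 (mod 429). Now have (92|429).
Factor out 2: 92 = 2^2·23. Since 429 ≡ 5 (mod 8), (2|429) = -1, and (2|429)^2 = +1. Now have (23|429).
429 ≡ 1 (mod 4), so quadratic reciprocity gives (23|429) = (429|23). Reduce: 429 ≡ 15 (mod 23). Now have (15|23).
Both 15 ≡ 3 and 23 ≡ 3 (mod 4), so reciprocity gives (15|23) = -(23|15). Reduce: 23 ≡ 8 (mod 15). Now have -(8|15).
Factor out 2: 8 = 2^3. Since 15 ≡ 7 (mod 8), (2|15) = +1, and (2|15)^3 = +1. Now have -(1|15).
(1|15) = 1. Collecting the sign factors: -1.
(-2666|4903) = -1, and 4903 is prime, so -2666 is not a quadratic residue mod 4903.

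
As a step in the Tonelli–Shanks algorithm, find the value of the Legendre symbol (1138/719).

(1138/719)
  = (419/719)    [1138 ≡ 419 mod 719]
  = -(719/419)    [QR: both ≡ 3 mod 4, sign flips]
  = -(300/419)    [719 ≡ 300 mod 419]
  = -(75/419)    [419 ≡ 3 mod 8 ⇒ (2/419)^2 = +1]
  = (419/75)    [QR: both ≡ 3 mod 4, sign flips]
  = (44/75)    [419 ≡ 44 mod 75]
  = (11/75)    [75 ≡ 3 mod 8 ⇒ (2/75)^2 = +1]
  = -(75/11)    [QR: both ≡ 3 mod 4, sign flips]
  = -(9/11)    [75 ≡ 9 mod 11]
  = -(11/9)    [QR: 9 ≡ 1 mod 4, sign kept]
  = -(2/9)    [11 ≡ 2 mod 9]
  = -(1/9)    [9 ≡ 1 mod 8 ⇒ (2/9) = +1]
  = -1    [(1/9) = 1]

-1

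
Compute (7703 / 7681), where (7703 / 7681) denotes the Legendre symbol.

1

Reduce the numerator: 7703 ≡ 22 (mod 7681), so (7703 / 7681) = (22 / 7681).
Factor out 2: 22 = 2·11. Since 7681 ≡ 1 (mod 8), (2 / 7681) = +1. Now have (11 / 7681).
7681 ≡ 1 (mod 4), so quadratic reciprocity gives (11 / 7681) = (7681 / 11). Reduce: 7681 ≡ 3 (mod 11). Now have (3 / 11).
Both 3 ≡ 3 and 11 ≡ 3 (mod 4), so reciprocity gives (3 / 11) = -(11 / 3). Reduce: 11 ≡ 2 (mod 3). Now have -(2 / 3).
Factor out 2: 2 = 2. Since 3 ≡ 3 (mod 8), (2 / 3) = -1. Now have (1 / 3).
(1 / 3) = 1. Collecting the sign factors: 1.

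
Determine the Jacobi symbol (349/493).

1

(349/493)
  = (493/349)    [QR: 349 ≡ 1 mod 4, sign kept]
  = (144/349)    [493 ≡ 144 mod 349]
  = (9/349)    [349 ≡ 5 mod 8 ⇒ (2/349)^4 = +1]
  = (349/9)    [QR: 9 ≡ 1 mod 4, sign kept]
  = (7/9)    [349 ≡ 7 mod 9]
  = (9/7)    [QR: 9 ≡ 1 mod 4, sign kept]
  = (2/7)    [9 ≡ 2 mod 7]
  = (1/7)    [7 ≡ 7 mod 8 ⇒ (2/7) = +1]
  = 1    [(1/7) = 1]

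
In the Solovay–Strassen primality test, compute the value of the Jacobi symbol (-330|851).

-1

(-330|851)
  = (521|851)    [-330 ≡ 521 mod 851]
  = (851|521)    [QR: 521 ≡ 1 mod 4, sign kept]
  = (330|521)    [851 ≡ 330 mod 521]
  = (165|521)    [521 ≡ 1 mod 8 ⇒ (2|521) = +1]
  = (521|165)    [QR: 165 ≡ 1 mod 4, sign kept]
  = (26|165)    [521 ≡ 26 mod 165]
  = -(13|165)    [165 ≡ 5 mod 8 ⇒ (2|165) = -1]
  = -(165|13)    [QR: 13 ≡ 1 mod 4, sign kept]
  = -(9|13)    [165 ≡ 9 mod 13]
  = -(13|9)    [QR: 9 ≡ 1 mod 4, sign kept]
  = -(4|9)    [13 ≡ 4 mod 9]
  = -(1|9)    [9 ≡ 1 mod 8 ⇒ (2|9)^2 = +1]
  = -1    [(1|9) = 1]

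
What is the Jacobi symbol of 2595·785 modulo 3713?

-1

By multiplicativity, (2595·785/3713) = (2595/3713)·(785/3713).
First factor (2595/3713):
3713 ≡ 1 (mod 4), so quadratic reciprocity gives (2595/3713) = (3713/2595). Reduce: 3713 ≡ 1118 (mod 2595). Now have (1118/2595).
Factor out 2: 1118 = 2·559. Since 2595 ≡ 3 (mod 8), (2/2595) = -1. Now have -(559/2595).
Both 559 ≡ 3 and 2595 ≡ 3 (mod 4), so reciprocity gives (559/2595) = -(2595/559). Reduce: 2595 ≡ 359 (mod 559). Now have (359/559).
Both 359 ≡ 3 and 559 ≡ 3 (mod 4), so reciprocity gives (359/559) = -(559/359). Reduce: 559 ≡ 200 (mod 359). Now have -(200/359).
Factor out 2: 200 = 2^3·25. Since 359 ≡ 7 (mod 8), (2/359) = +1, and (2/359)^3 = +1. Now have -(25/359).
25 ≡ 1 (mod 4), so quadratic reciprocity gives (25/359) = (359/25). Reduce: 359 ≡ 9 (mod 25). Now have -(9/25).
9 ≡ 1 (mod 4), so quadratic reciprocity gives (9/25) = (25/9). Reduce: 25 ≡ 7 (mod 9). Now have -(7/9).
9 ≡ 1 (mod 4), so quadratic reciprocity gives (7/9) = (9/7). Reduce: 9 ≡ 2 (mod 7). Now have -(2/7).
Factor out 2: 2 = 2. Since 7 ≡ 7 (mod 8), (2/7) = +1. Now have -(1/7).
(1/7) = 1. Collecting the sign factors: -1.
Second factor (785/3713):
785 ≡ 1 (mod 4), so quadratic reciprocity gives (785/3713) = (3713/785). Reduce: 3713 ≡ 573 (mod 785). Now have (573/785).
573 ≡ 1 (mod 4), so quadratic reciprocity gives (573/785) = (785/573). Reduce: 785 ≡ 212 (mod 573). Now have (212/573).
Factor out 2: 212 = 2^2·53. Since 573 ≡ 5 (mod 8), (2/573) = -1, and (2/573)^2 = +1. Now have (53/573).
53 ≡ 1 (mod 4), so quadratic reciprocity gives (53/573) = (573/53). Reduce: 573 ≡ 43 (mod 53). Now have (43/53).
53 ≡ 1 (mod 4), so quadratic reciprocity gives (43/53) = (53/43). Reduce: 53 ≡ 10 (mod 43). Now have (10/43).
Factor out 2: 10 = 2·5. Since 43 ≡ 3 (mod 8), (2/43) = -1. Now have -(5/43).
5 ≡ 1 (mod 4), so quadratic reciprocity gives (5/43) = (43/5). Reduce: 43 ≡ 3 (mod 5). Now have -(3/5).
5 ≡ 1 (mod 4), so quadratic reciprocity gives (3/5) = (5/3). Reduce: 5 ≡ 2 (mod 3). Now have -(2/3).
Factor out 2: 2 = 2. Since 3 ≡ 3 (mod 8), (2/3) = -1. Now have (1/3).
(1/3) = 1. Collecting the sign factors: 1.
Product: (-1)·(1) = -1.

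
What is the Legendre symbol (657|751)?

(657|751)
  = (751|657)    [QR: 657 ≡ 1 mod 4, sign kept]
  = (94|657)    [751 ≡ 94 mod 657]
  = (47|657)    [657 ≡ 1 mod 8 ⇒ (2|657) = +1]
  = (657|47)    [QR: 657 ≡ 1 mod 4, sign kept]
  = (46|47)    [657 ≡ 46 mod 47]
  = (23|47)    [47 ≡ 7 mod 8 ⇒ (2|47) = +1]
  = -(47|23)    [QR: both ≡ 3 mod 4, sign flips]
  = -(1|23)    [47 ≡ 1 mod 23]
  = -1    [(1|23) = 1]

-1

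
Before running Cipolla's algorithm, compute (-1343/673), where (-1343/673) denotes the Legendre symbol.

1

(-1343/673)
  = (1343/673)    [673 ≡ 1 mod 4 ⇒ (-1/673) = +1]
  = (670/673)    [1343 ≡ 670 mod 673]
  = (335/673)    [673 ≡ 1 mod 8 ⇒ (2/673) = +1]
  = (673/335)    [QR: 673 ≡ 1 mod 4, sign kept]
  = (3/335)    [673 ≡ 3 mod 335]
  = -(335/3)    [QR: both ≡ 3 mod 4, sign flips]
  = -(2/3)    [335 ≡ 2 mod 3]
  = (1/3)    [3 ≡ 3 mod 8 ⇒ (2/3) = -1]
  = 1    [(1/3) = 1]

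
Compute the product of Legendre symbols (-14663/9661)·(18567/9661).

-1

By multiplicativity, (-14663·18567/9661) = (-14663/9661)·(18567/9661).
First factor (-14663/9661):
(-14663/9661)
  = (4659/9661)    [-14663 ≡ 4659 mod 9661]
  = (9661/4659)    [QR: 9661 ≡ 1 mod 4, sign kept]
  = (343/4659)    [9661 ≡ 343 mod 4659]
  = -(4659/343)    [QR: both ≡ 3 mod 4, sign flips]
  = -(200/343)    [4659 ≡ 200 mod 343]
  = -(25/343)    [343 ≡ 7 mod 8 ⇒ (2/343)^3 = +1]
  = -(343/25)    [QR: 25 ≡ 1 mod 4, sign kept]
  = -(18/25)    [343 ≡ 18 mod 25]
  = -(9/25)    [25 ≡ 1 mod 8 ⇒ (2/25) = +1]
  = -(25/9)    [QR: 9 ≡ 1 mod 4, sign kept]
  = -(7/9)    [25 ≡ 7 mod 9]
  = -(9/7)    [QR: 9 ≡ 1 mod 4, sign kept]
  = -(2/7)    [9 ≡ 2 mod 7]
  = -(1/7)    [7 ≡ 7 mod 8 ⇒ (2/7) = +1]
  = -1    [(1/7) = 1]
Second factor (18567/9661):
(18567/9661)
  = (8906/9661)    [18567 ≡ 8906 mod 9661]
  = -(4453/9661)    [9661 ≡ 5 mod 8 ⇒ (2/9661) = -1]
  = -(9661/4453)    [QR: 4453 ≡ 1 mod 4, sign kept]
  = -(755/4453)    [9661 ≡ 755 mod 4453]
  = -(4453/755)    [QR: 4453 ≡ 1 mod 4, sign kept]
  = -(678/755)    [4453 ≡ 678 mod 755]
  = (339/755)    [755 ≡ 3 mod 8 ⇒ (2/755) = -1]
  = -(755/339)    [QR: both ≡ 3 mod 4, sign flips]
  = -(77/339)    [755 ≡ 77 mod 339]
  = -(339/77)    [QR: 77 ≡ 1 mod 4, sign kept]
  = -(31/77)    [339 ≡ 31 mod 77]
  = -(77/31)    [QR: 77 ≡ 1 mod 4, sign kept]
  = -(15/31)    [77 ≡ 15 mod 31]
  = (31/15)    [QR: both ≡ 3 mod 4, sign flips]
  = (1/15)    [31 ≡ 1 mod 15]
  = 1    [(1/15) = 1]
Product: (-1)·(1) = -1.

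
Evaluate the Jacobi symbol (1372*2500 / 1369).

1

By multiplicativity, (1372·2500 / 1369) = (1372 / 1369)·(2500 / 1369).
First factor (1372 / 1369):
(1372 / 1369)
  = (3 / 1369)    [1372 ≡ 3 mod 1369]
  = (1369 / 3)    [QR: 1369 ≡ 1 mod 4, sign kept]
  = (1 / 3)    [1369 ≡ 1 mod 3]
  = 1    [(1 / 3) = 1]
Second factor (2500 / 1369):
(2500 / 1369)
  = (1131 / 1369)    [2500 ≡ 1131 mod 1369]
  = (1369 / 1131)    [QR: 1369 ≡ 1 mod 4, sign kept]
  = (238 / 1131)    [1369 ≡ 238 mod 1131]
  = -(119 / 1131)    [1131 ≡ 3 mod 8 ⇒ (2 / 1131) = -1]
  = (1131 / 119)    [QR: both ≡ 3 mod 4, sign flips]
  = (60 / 119)    [1131 ≡ 60 mod 119]
  = (15 / 119)    [119 ≡ 7 mod 8 ⇒ (2 / 119)^2 = +1]
  = -(119 / 15)    [QR: both ≡ 3 mod 4, sign flips]
  = -(14 / 15)    [119 ≡ 14 mod 15]
  = -(7 / 15)    [15 ≡ 7 mod 8 ⇒ (2 / 15) = +1]
  = (15 / 7)    [QR: both ≡ 3 mod 4, sign flips]
  = (1 / 7)    [15 ≡ 1 mod 7]
  = 1    [(1 / 7) = 1]
Product: (1)·(1) = 1.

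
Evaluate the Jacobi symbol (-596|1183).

-1

(-596|1183)
  = (587|1183)    [-596 ≡ 587 mod 1183]
  = -(1183|587)    [QR: both ≡ 3 mod 4, sign flips]
  = -(9|587)    [1183 ≡ 9 mod 587]
  = -(587|9)    [QR: 9 ≡ 1 mod 4, sign kept]
  = -(2|9)    [587 ≡ 2 mod 9]
  = -(1|9)    [9 ≡ 1 mod 8 ⇒ (2|9) = +1]
  = -1    [(1|9) = 1]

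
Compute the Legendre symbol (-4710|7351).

Reduce the numerator: -4710 ≡ 2641 (mod 7351), so (-4710|7351) = (2641|7351).
2641 ≡ 1 (mod 4), so quadratic reciprocity gives (2641|7351) = (7351|2641). Reduce: 7351 ≡ 2069 (mod 2641). Now have (2069|2641).
2069 ≡ 1 (mod 4), so quadratic reciprocity gives (2069|2641) = (2641|2069). Reduce: 2641 ≡ 572 (mod 2069). Now have (572|2069).
Factor out 2: 572 = 2^2·143. Since 2069 ≡ 5 (mod 8), (2|2069) = -1, and (2|2069)^2 = +1. Now have (143|2069).
2069 ≡ 1 (mod 4), so quadratic reciprocity gives (143|2069) = (2069|143). Reduce: 2069 ≡ 67 (mod 143). Now have (67|143).
Both 67 ≡ 3 and 143 ≡ 3 (mod 4), so reciprocity gives (67|143) = -(143|67). Reduce: 143 ≡ 9 (mod 67). Now have -(9|67).
9 ≡ 1 (mod 4), so quadratic reciprocity gives (9|67) = (67|9). Reduce: 67 ≡ 4 (mod 9). Now have -(4|9).
Factor out 2: 4 = 2^2. Since 9 ≡ 1 (mod 8), (2|9) = +1, and (2|9)^2 = +1. Now have -(1|9).
(1|9) = 1. Collecting the sign factors: -1.

-1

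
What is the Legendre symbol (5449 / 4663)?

Reduce the numerator: 5449 ≡ 786 (mod 4663), so (5449 / 4663) = (786 / 4663).
Factor out 2: 786 = 2·393. Since 4663 ≡ 7 (mod 8), (2 / 4663) = +1. Now have (393 / 4663).
393 ≡ 1 (mod 4), so quadratic reciprocity gives (393 / 4663) = (4663 / 393). Reduce: 4663 ≡ 340 (mod 393). Now have (340 / 393).
Factor out 2: 340 = 2^2·85. Since 393 ≡ 1 (mod 8), (2 / 393) = +1, and (2 / 393)^2 = +1. Now have (85 / 393).
85 ≡ 1 (mod 4), so quadratic reciprocity gives (85 / 393) = (393 / 85). Reduce: 393 ≡ 53 (mod 85). Now have (53 / 85).
53 ≡ 1 (mod 4), so quadratic reciprocity gives (53 / 85) = (85 / 53). Reduce: 85 ≡ 32 (mod 53). Now have (32 / 53).
Factor out 2: 32 = 2^5. Since 53 ≡ 5 (mod 8), (2 / 53) = -1, and (2 / 53)^5 = -1. Now have -(1 / 53).
(1 / 53) = 1. Collecting the sign factors: -1.

-1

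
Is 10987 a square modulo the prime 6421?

no

Reduce the numerator: 10987 ≡ 4566 (mod 6421), so (10987|6421) = (4566|6421).
Factor out 2: 4566 = 2·2283. Since 6421 ≡ 5 (mod 8), (2|6421) = -1. Now have -(2283|6421).
6421 ≡ 1 (mod 4), so quadratic reciprocity gives (2283|6421) = (6421|2283). Reduce: 6421 ≡ 1855 (mod 2283). Now have -(1855|2283).
Both 1855 ≡ 3 and 2283 ≡ 3 (mod 4), so reciprocity gives (1855|2283) = -(2283|1855). Reduce: 2283 ≡ 428 (mod 1855). Now have (428|1855).
Factor out 2: 428 = 2^2·107. Since 1855 ≡ 7 (mod 8), (2|1855) = +1, and (2|1855)^2 = +1. Now have (107|1855).
Both 107 ≡ 3 and 1855 ≡ 3 (mod 4), so reciprocity gives (107|1855) = -(1855|107). Reduce: 1855 ≡ 36 (mod 107). Now have -(36|107).
Factor out 2: 36 = 2^2·9. Since 107 ≡ 3 (mod 8), (2|107) = -1, and (2|107)^2 = +1. Now have -(9|107).
9 ≡ 1 (mod 4), so quadratic reciprocity gives (9|107) = (107|9). Reduce: 107 ≡ 8 (mod 9). Now have -(8|9).
Factor out 2: 8 = 2^3. Since 9 ≡ 1 (mod 8), (2|9) = +1, and (2|9)^3 = +1. Now have -(1|9).
(1|9) = 1. Collecting the sign factors: -1.
(10987|6421) = -1, and 6421 is prime, so 10987 is not a quadratic residue mod 6421.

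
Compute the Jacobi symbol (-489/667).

-1

Pull out -1: (-489/667) = (-1/667)·(489/667). Since 667 ≡ 3 (mod 4), (-1/667) = -1. Now have -(489/667).
489 ≡ 1 (mod 4), so quadratic reciprocity gives (489/667) = (667/489). Reduce: 667 ≡ 178 (mod 489). Now have -(178/489).
Factor out 2: 178 = 2·89. Since 489 ≡ 1 (mod 8), (2/489) = +1. Now have -(89/489).
89 ≡ 1 (mod 4), so quadratic reciprocity gives (89/489) = (489/89). Reduce: 489 ≡ 44 (mod 89). Now have -(44/89).
Factor out 2: 44 = 2^2·11. Since 89 ≡ 1 (mod 8), (2/89) = +1, and (2/89)^2 = +1. Now have -(11/89).
89 ≡ 1 (mod 4), so quadratic reciprocity gives (11/89) = (89/11). Reduce: 89 ≡ 1 (mod 11). Now have -(1/11).
(1/11) = 1. Collecting the sign factors: -1.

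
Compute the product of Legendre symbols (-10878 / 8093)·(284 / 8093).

-1

By multiplicativity, (-10878·284 / 8093) = (-10878 / 8093)·(284 / 8093).
First factor (-10878 / 8093):
Pull out -1: (-10878 / 8093) = (-1 / 8093)·(10878 / 8093). Since 8093 ≡ 1 (mod 4), (-1 / 8093) = +1. Now have (10878 / 8093).
Reduce the numerator: 10878 ≡ 2785 (mod 8093), so (10878 / 8093) = (2785 / 8093).
2785 ≡ 1 (mod 4), so quadratic reciprocity gives (2785 / 8093) = (8093 / 2785). Reduce: 8093 ≡ 2523 (mod 2785). Now have (2523 / 2785).
2785 ≡ 1 (mod 4), so quadratic reciprocity gives (2523 / 2785) = (2785 / 2523). Reduce: 2785 ≡ 262 (mod 2523). Now have (262 / 2523).
Factor out 2: 262 = 2·131. Since 2523 ≡ 3 (mod 8), (2 / 2523) = -1. Now have -(131 / 2523).
Both 131 ≡ 3 and 2523 ≡ 3 (mod 4), so reciprocity gives (131 / 2523) = -(2523 / 131). Reduce: 2523 ≡ 34 (mod 131). Now have (34 / 131).
Factor out 2: 34 = 2·17. Since 131 ≡ 3 (mod 8), (2 / 131) = -1. Now have -(17 / 131).
17 ≡ 1 (mod 4), so quadratic reciprocity gives (17 / 131) = (131 / 17). Reduce: 131 ≡ 12 (mod 17). Now have -(12 / 17).
Factor out 2: 12 = 2^2·3. Since 17 ≡ 1 (mod 8), (2 / 17) = +1, and (2 / 17)^2 = +1. Now have -(3 / 17).
17 ≡ 1 (mod 4), so quadratic reciprocity gives (3 / 17) = (17 / 3). Reduce: 17 ≡ 2 (mod 3). Now have -(2 / 3).
Factor out 2: 2 = 2. Since 3 ≡ 3 (mod 8), (2 / 3) = -1. Now have (1 / 3).
(1 / 3) = 1. Collecting the sign factors: 1.
Second factor (284 / 8093):
Factor out 2: 284 = 2^2·71. Since 8093 ≡ 5 (mod 8), (2 / 8093) = -1, and (2 / 8093)^2 = +1. Now have (71 / 8093).
8093 ≡ 1 (mod 4), so quadratic reciprocity gives (71 / 8093) = (8093 / 71). Reduce: 8093 ≡ 70 (mod 71). Now have (70 / 71).
Factor out 2: 70 = 2·35. Since 71 ≡ 7 (mod 8), (2 / 71) = +1. Now have (35 / 71).
Both 35 ≡ 3 and 71 ≡ 3 (mod 4), so reciprocity gives (35 / 71) = -(71 / 35). Reduce: 71 ≡ 1 (mod 35). Now have -(1 / 35).
(1 / 35) = 1. Collecting the sign factors: -1.
Product: (1)·(-1) = -1.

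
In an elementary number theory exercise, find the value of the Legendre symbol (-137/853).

-1

(-137/853)
  = (137/853)    [853 ≡ 1 mod 4 ⇒ (-1/853) = +1]
  = (853/137)    [QR: 137 ≡ 1 mod 4, sign kept]
  = (31/137)    [853 ≡ 31 mod 137]
  = (137/31)    [QR: 137 ≡ 1 mod 4, sign kept]
  = (13/31)    [137 ≡ 13 mod 31]
  = (31/13)    [QR: 13 ≡ 1 mod 4, sign kept]
  = (5/13)    [31 ≡ 5 mod 13]
  = (13/5)    [QR: 5 ≡ 1 mod 4, sign kept]
  = (3/5)    [13 ≡ 3 mod 5]
  = (5/3)    [QR: 5 ≡ 1 mod 4, sign kept]
  = (2/3)    [5 ≡ 2 mod 3]
  = -(1/3)    [3 ≡ 3 mod 8 ⇒ (2/3) = -1]
  = -1    [(1/3) = 1]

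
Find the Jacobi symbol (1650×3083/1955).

By multiplicativity, (1650·3083/1955) = (1650/1955)·(3083/1955).
First factor (1650/1955):
Factor out 2: 1650 = 2·825. Since 1955 ≡ 3 (mod 8), (2/1955) = -1. Now have -(825/1955).
825 ≡ 1 (mod 4), so quadratic reciprocity gives (825/1955) = (1955/825). Reduce: 1955 ≡ 305 (mod 825). Now have -(305/825).
305 ≡ 1 (mod 4), so quadratic reciprocity gives (305/825) = (825/305). Reduce: 825 ≡ 215 (mod 305). Now have -(215/305).
305 ≡ 1 (mod 4), so quadratic reciprocity gives (215/305) = (305/215). Reduce: 305 ≡ 90 (mod 215). Now have -(90/215).
Factor out 2: 90 = 2·45. Since 215 ≡ 7 (mod 8), (2/215) = +1. Now have -(45/215).
45 ≡ 1 (mod 4), so quadratic reciprocity gives (45/215) = (215/45). Reduce: 215 ≡ 35 (mod 45). Now have -(35/45).
45 ≡ 1 (mod 4), so quadratic reciprocity gives (35/45) = (45/35). Reduce: 45 ≡ 10 (mod 35). Now have -(10/35).
Factor out 2: 10 = 2·5. Since 35 ≡ 3 (mod 8), (2/35) = -1. Now have (5/35).
5 ≡ 1 (mod 4), so quadratic reciprocity gives (5/35) = (35/5). Reduce: 35 ≡ 0 (mod 5). Now have (0/5).
The numerator is now 0 with denominator 5 > 1: the symbol is 0.
Second factor (3083/1955):
Reduce the numerator: 3083 ≡ 1128 (mod 1955), so (3083/1955) = (1128/1955).
Factor out 2: 1128 = 2^3·141. Since 1955 ≡ 3 (mod 8), (2/1955) = -1, and (2/1955)^3 = -1. Now have -(141/1955).
141 ≡ 1 (mod 4), so quadratic reciprocity gives (141/1955) = (1955/141). Reduce: 1955 ≡ 122 (mod 141). Now have -(122/141).
Factor out 2: 122 = 2·61. Since 141 ≡ 5 (mod 8), (2/141) = -1. Now have (61/141).
61 ≡ 1 (mod 4), so quadratic reciprocity gives (61/141) = (141/61). Reduce: 141 ≡ 19 (mod 61). Now have (19/61).
61 ≡ 1 (mod 4), so quadratic reciprocity gives (19/61) = (61/19). Reduce: 61 ≡ 4 (mod 19). Now have (4/19).
Factor out 2: 4 = 2^2. Since 19 ≡ 3 (mod 8), (2/19) = -1, and (2/19)^2 = +1. Now have (1/19).
(1/19) = 1. Collecting the sign factors: 1.
Product: (0)·(1) = 0.

0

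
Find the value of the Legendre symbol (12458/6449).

1

(12458/6449)
  = (6009/6449)    [12458 ≡ 6009 mod 6449]
  = (6449/6009)    [QR: 6009 ≡ 1 mod 4, sign kept]
  = (440/6009)    [6449 ≡ 440 mod 6009]
  = (55/6009)    [6009 ≡ 1 mod 8 ⇒ (2/6009)^3 = +1]
  = (6009/55)    [QR: 6009 ≡ 1 mod 4, sign kept]
  = (14/55)    [6009 ≡ 14 mod 55]
  = (7/55)    [55 ≡ 7 mod 8 ⇒ (2/55) = +1]
  = -(55/7)    [QR: both ≡ 3 mod 4, sign flips]
  = -(6/7)    [55 ≡ 6 mod 7]
  = -(3/7)    [7 ≡ 7 mod 8 ⇒ (2/7) = +1]
  = (7/3)    [QR: both ≡ 3 mod 4, sign flips]
  = (1/3)    [7 ≡ 1 mod 3]
  = 1    [(1/3) = 1]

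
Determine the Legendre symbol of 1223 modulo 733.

1

Reduce the numerator: 1223 ≡ 490 (mod 733), so (1223|733) = (490|733).
Factor out 2: 490 = 2·245. Since 733 ≡ 5 (mod 8), (2|733) = -1. Now have -(245|733).
245 ≡ 1 (mod 4), so quadratic reciprocity gives (245|733) = (733|245). Reduce: 733 ≡ 243 (mod 245). Now have -(243|245).
245 ≡ 1 (mod 4), so quadratic reciprocity gives (243|245) = (245|243). Reduce: 245 ≡ 2 (mod 243). Now have -(2|243).
Factor out 2: 2 = 2. Since 243 ≡ 3 (mod 8), (2|243) = -1. Now have (1|243).
(1|243) = 1. Collecting the sign factors: 1.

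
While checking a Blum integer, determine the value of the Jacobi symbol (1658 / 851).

Reduce the numerator: 1658 ≡ 807 (mod 851), so (1658 / 851) = (807 / 851).
Both 807 ≡ 3 and 851 ≡ 3 (mod 4), so reciprocity gives (807 / 851) = -(851 / 807). Reduce: 851 ≡ 44 (mod 807). Now have -(44 / 807).
Factor out 2: 44 = 2^2·11. Since 807 ≡ 7 (mod 8), (2 / 807) = +1, and (2 / 807)^2 = +1. Now have -(11 / 807).
Both 11 ≡ 3 and 807 ≡ 3 (mod 4), so reciprocity gives (11 / 807) = -(807 / 11). Reduce: 807 ≡ 4 (mod 11). Now have (4 / 11).
Factor out 2: 4 = 2^2. Since 11 ≡ 3 (mod 8), (2 / 11) = -1, and (2 / 11)^2 = +1. Now have (1 / 11).
(1 / 11) = 1. Collecting the sign factors: 1.

1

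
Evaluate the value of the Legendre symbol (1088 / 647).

(1088 / 647)
  = (441 / 647)    [1088 ≡ 441 mod 647]
  = (647 / 441)    [QR: 441 ≡ 1 mod 4, sign kept]
  = (206 / 441)    [647 ≡ 206 mod 441]
  = (103 / 441)    [441 ≡ 1 mod 8 ⇒ (2 / 441) = +1]
  = (441 / 103)    [QR: 441 ≡ 1 mod 4, sign kept]
  = (29 / 103)    [441 ≡ 29 mod 103]
  = (103 / 29)    [QR: 29 ≡ 1 mod 4, sign kept]
  = (16 / 29)    [103 ≡ 16 mod 29]
  = (1 / 29)    [29 ≡ 5 mod 8 ⇒ (2 / 29)^4 = +1]
  = 1    [(1 / 29) = 1]

1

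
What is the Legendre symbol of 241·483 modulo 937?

By multiplicativity, (241·483 / 937) = (241 / 937)·(483 / 937).
First factor (241 / 937):
(241 / 937)
  = (937 / 241)    [QR: 241 ≡ 1 mod 4, sign kept]
  = (214 / 241)    [937 ≡ 214 mod 241]
  = (107 / 241)    [241 ≡ 1 mod 8 ⇒ (2 / 241) = +1]
  = (241 / 107)    [QR: 241 ≡ 1 mod 4, sign kept]
  = (27 / 107)    [241 ≡ 27 mod 107]
  = -(107 / 27)    [QR: both ≡ 3 mod 4, sign flips]
  = -(26 / 27)    [107 ≡ 26 mod 27]
  = (13 / 27)    [27 ≡ 3 mod 8 ⇒ (2 / 27) = -1]
  = (27 / 13)    [QR: 13 ≡ 1 mod 4, sign kept]
  = (1 / 13)    [27 ≡ 1 mod 13]
  = 1    [(1 / 13) = 1]
Second factor (483 / 937):
(483 / 937)
  = (937 / 483)    [QR: 937 ≡ 1 mod 4, sign kept]
  = (454 / 483)    [937 ≡ 454 mod 483]
  = -(227 / 483)    [483 ≡ 3 mod 8 ⇒ (2 / 483) = -1]
  = (483 / 227)    [QR: both ≡ 3 mod 4, sign flips]
  = (29 / 227)    [483 ≡ 29 mod 227]
  = (227 / 29)    [QR: 29 ≡ 1 mod 4, sign kept]
  = (24 / 29)    [227 ≡ 24 mod 29]
  = -(3 / 29)    [29 ≡ 5 mod 8 ⇒ (2 / 29)^3 = -1]
  = -(29 / 3)    [QR: 29 ≡ 1 mod 4, sign kept]
  = -(2 / 3)    [29 ≡ 2 mod 3]
  = (1 / 3)    [3 ≡ 3 mod 8 ⇒ (2 / 3) = -1]
  = 1    [(1 / 3) = 1]
Product: (1)·(1) = 1.

1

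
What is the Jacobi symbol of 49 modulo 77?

0

(49/77)
  = (77/49)    [QR: 49 ≡ 1 mod 4, sign kept]
  = (28/49)    [77 ≡ 28 mod 49]
  = (7/49)    [49 ≡ 1 mod 8 ⇒ (2/49)^2 = +1]
  = (49/7)    [QR: 49 ≡ 1 mod 4, sign kept]
  = (0/7)    [49 ≡ 0 mod 7]
  = 0    [numerator 0, gcd > 1]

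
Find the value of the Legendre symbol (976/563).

Reduce the numerator: 976 ≡ 413 (mod 563), so (976/563) = (413/563).
413 ≡ 1 (mod 4), so quadratic reciprocity gives (413/563) = (563/413). Reduce: 563 ≡ 150 (mod 413). Now have (150/413).
Factor out 2: 150 = 2·75. Since 413 ≡ 5 (mod 8), (2/413) = -1. Now have -(75/413).
413 ≡ 1 (mod 4), so quadratic reciprocity gives (75/413) = (413/75). Reduce: 413 ≡ 38 (mod 75). Now have -(38/75).
Factor out 2: 38 = 2·19. Since 75 ≡ 3 (mod 8), (2/75) = -1. Now have (19/75).
Both 19 ≡ 3 and 75 ≡ 3 (mod 4), so reciprocity gives (19/75) = -(75/19). Reduce: 75 ≡ 18 (mod 19). Now have -(18/19).
Factor out 2: 18 = 2·9. Since 19 ≡ 3 (mod 8), (2/19) = -1. Now have (9/19).
9 ≡ 1 (mod 4), so quadratic reciprocity gives (9/19) = (19/9). Reduce: 19 ≡ 1 (mod 9). Now have (1/9).
(1/9) = 1. Collecting the sign factors: 1.

1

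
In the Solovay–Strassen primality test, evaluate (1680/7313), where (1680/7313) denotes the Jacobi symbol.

-1

(1680/7313)
  = (105/7313)    [7313 ≡ 1 mod 8 ⇒ (2/7313)^4 = +1]
  = (7313/105)    [QR: 105 ≡ 1 mod 4, sign kept]
  = (68/105)    [7313 ≡ 68 mod 105]
  = (17/105)    [105 ≡ 1 mod 8 ⇒ (2/105)^2 = +1]
  = (105/17)    [QR: 17 ≡ 1 mod 4, sign kept]
  = (3/17)    [105 ≡ 3 mod 17]
  = (17/3)    [QR: 17 ≡ 1 mod 4, sign kept]
  = (2/3)    [17 ≡ 2 mod 3]
  = -(1/3)    [3 ≡ 3 mod 8 ⇒ (2/3) = -1]
  = -1    [(1/3) = 1]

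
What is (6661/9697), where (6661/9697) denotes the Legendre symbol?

6661 ≡ 1 (mod 4), so quadratic reciprocity gives (6661/9697) = (9697/6661). Reduce: 9697 ≡ 3036 (mod 6661). Now have (3036/6661).
Factor out 2: 3036 = 2^2·759. Since 6661 ≡ 5 (mod 8), (2/6661) = -1, and (2/6661)^2 = +1. Now have (759/6661).
6661 ≡ 1 (mod 4), so quadratic reciprocity gives (759/6661) = (6661/759). Reduce: 6661 ≡ 589 (mod 759). Now have (589/759).
589 ≡ 1 (mod 4), so quadratic reciprocity gives (589/759) = (759/589). Reduce: 759 ≡ 170 (mod 589). Now have (170/589).
Factor out 2: 170 = 2·85. Since 589 ≡ 5 (mod 8), (2/589) = -1. Now have -(85/589).
85 ≡ 1 (mod 4), so quadratic reciprocity gives (85/589) = (589/85). Reduce: 589 ≡ 79 (mod 85). Now have -(79/85).
85 ≡ 1 (mod 4), so quadratic reciprocity gives (79/85) = (85/79). Reduce: 85 ≡ 6 (mod 79). Now have -(6/79).
Factor out 2: 6 = 2·3. Since 79 ≡ 7 (mod 8), (2/79) = +1. Now have -(3/79).
Both 3 ≡ 3 and 79 ≡ 3 (mod 4), so reciprocity gives (3/79) = -(79/3). Reduce: 79 ≡ 1 (mod 3). Now have (1/3).
(1/3) = 1. Collecting the sign factors: 1.

1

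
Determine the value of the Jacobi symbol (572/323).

Reduce the numerator: 572 ≡ 249 (mod 323), so (572/323) = (249/323).
249 ≡ 1 (mod 4), so quadratic reciprocity gives (249/323) = (323/249). Reduce: 323 ≡ 74 (mod 249). Now have (74/249).
Factor out 2: 74 = 2·37. Since 249 ≡ 1 (mod 8), (2/249) = +1. Now have (37/249).
37 ≡ 1 (mod 4), so quadratic reciprocity gives (37/249) = (249/37). Reduce: 249 ≡ 27 (mod 37). Now have (27/37).
37 ≡ 1 (mod 4), so quadratic reciprocity gives (27/37) = (37/27). Reduce: 37 ≡ 10 (mod 27). Now have (10/27).
Factor out 2: 10 = 2·5. Since 27 ≡ 3 (mod 8), (2/27) = -1. Now have -(5/27).
5 ≡ 1 (mod 4), so quadratic reciprocity gives (5/27) = (27/5). Reduce: 27 ≡ 2 (mod 5). Now have -(2/5).
Factor out 2: 2 = 2. Since 5 ≡ 5 (mod 8), (2/5) = -1. Now have (1/5).
(1/5) = 1. Collecting the sign factors: 1.

1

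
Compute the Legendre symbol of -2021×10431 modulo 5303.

By multiplicativity, (-2021·10431/5303) = (-2021/5303)·(10431/5303).
First factor (-2021/5303):
Reduce the numerator: -2021 ≡ 3282 (mod 5303), so (-2021/5303) = (3282/5303).
Factor out 2: 3282 = 2·1641. Since 5303 ≡ 7 (mod 8), (2/5303) = +1. Now have (1641/5303).
1641 ≡ 1 (mod 4), so quadratic reciprocity gives (1641/5303) = (5303/1641). Reduce: 5303 ≡ 380 (mod 1641). Now have (380/1641).
Factor out 2: 380 = 2^2·95. Since 1641 ≡ 1 (mod 8), (2/1641) = +1, and (2/1641)^2 = +1. Now have (95/1641).
1641 ≡ 1 (mod 4), so quadratic reciprocity gives (95/1641) = (1641/95). Reduce: 1641 ≡ 26 (mod 95). Now have (26/95).
Factor out 2: 26 = 2·13. Since 95 ≡ 7 (mod 8), (2/95) = +1. Now have (13/95).
13 ≡ 1 (mod 4), so quadratic reciprocity gives (13/95) = (95/13). Reduce: 95 ≡ 4 (mod 13). Now have (4/13).
Factor out 2: 4 = 2^2. Since 13 ≡ 5 (mod 8), (2/13) = -1, and (2/13)^2 = +1. Now have (1/13).
(1/13) = 1. Collecting the sign factors: 1.
Second factor (10431/5303):
Reduce the numerator: 10431 ≡ 5128 (mod 5303), so (10431/5303) = (5128/5303).
Factor out 2: 5128 = 2^3·641. Since 5303 ≡ 7 (mod 8), (2/5303) = +1, and (2/5303)^3 = +1. Now have (641/5303).
641 ≡ 1 (mod 4), so quadratic reciprocity gives (641/5303) = (5303/641). Reduce: 5303 ≡ 175 (mod 641). Now have (175/641).
641 ≡ 1 (mod 4), so quadratic reciprocity gives (175/641) = (641/175). Reduce: 641 ≡ 116 (mod 175). Now have (116/175).
Factor out 2: 116 = 2^2·29. Since 175 ≡ 7 (mod 8), (2/175) = +1, and (2/175)^2 = +1. Now have (29/175).
29 ≡ 1 (mod 4), so quadratic reciprocity gives (29/175) = (175/29). Reduce: 175 ≡ 1 (mod 29). Now have (1/29).
(1/29) = 1. Collecting the sign factors: 1.
Product: (1)·(1) = 1.

1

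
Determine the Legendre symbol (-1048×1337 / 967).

By multiplicativity, (-1048·1337 / 967) = (-1048 / 967)·(1337 / 967).
First factor (-1048 / 967):
(-1048 / 967)
  = (886 / 967)    [-1048 ≡ 886 mod 967]
  = (443 / 967)    [967 ≡ 7 mod 8 ⇒ (2 / 967) = +1]
  = -(967 / 443)    [QR: both ≡ 3 mod 4, sign flips]
  = -(81 / 443)    [967 ≡ 81 mod 443]
  = -(443 / 81)    [QR: 81 ≡ 1 mod 4, sign kept]
  = -(38 / 81)    [443 ≡ 38 mod 81]
  = -(19 / 81)    [81 ≡ 1 mod 8 ⇒ (2 / 81) = +1]
  = -(81 / 19)    [QR: 81 ≡ 1 mod 4, sign kept]
  = -(5 / 19)    [81 ≡ 5 mod 19]
  = -(19 / 5)    [QR: 5 ≡ 1 mod 4, sign kept]
  = -(4 / 5)    [19 ≡ 4 mod 5]
  = -(1 / 5)    [5 ≡ 5 mod 8 ⇒ (2 / 5)^2 = +1]
  = -1    [(1 / 5) = 1]
Second factor (1337 / 967):
(1337 / 967)
  = (370 / 967)    [1337 ≡ 370 mod 967]
  = (185 / 967)    [967 ≡ 7 mod 8 ⇒ (2 / 967) = +1]
  = (967 / 185)    [QR: 185 ≡ 1 mod 4, sign kept]
  = (42 / 185)    [967 ≡ 42 mod 185]
  = (21 / 185)    [185 ≡ 1 mod 8 ⇒ (2 / 185) = +1]
  = (185 / 21)    [QR: 21 ≡ 1 mod 4, sign kept]
  = (17 / 21)    [185 ≡ 17 mod 21]
  = (21 / 17)    [QR: 17 ≡ 1 mod 4, sign kept]
  = (4 / 17)    [21 ≡ 4 mod 17]
  = (1 / 17)    [17 ≡ 1 mod 8 ⇒ (2 / 17)^2 = +1]
  = 1    [(1 / 17) = 1]
Product: (-1)·(1) = -1.

-1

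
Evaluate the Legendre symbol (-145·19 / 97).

By multiplicativity, (-145·19 / 97) = (-145 / 97)·(19 / 97).
First factor (-145 / 97):
(-145 / 97)
  = (49 / 97)    [-145 ≡ 49 mod 97]
  = (97 / 49)    [QR: 49 ≡ 1 mod 4, sign kept]
  = (48 / 49)    [97 ≡ 48 mod 49]
  = (3 / 49)    [49 ≡ 1 mod 8 ⇒ (2 / 49)^4 = +1]
  = (49 / 3)    [QR: 49 ≡ 1 mod 4, sign kept]
  = (1 / 3)    [49 ≡ 1 mod 3]
  = 1    [(1 / 3) = 1]
Second factor (19 / 97):
(19 / 97)
  = (97 / 19)    [QR: 97 ≡ 1 mod 4, sign kept]
  = (2 / 19)    [97 ≡ 2 mod 19]
  = -(1 / 19)    [19 ≡ 3 mod 8 ⇒ (2 / 19) = -1]
  = -1    [(1 / 19) = 1]
Product: (1)·(-1) = -1.

-1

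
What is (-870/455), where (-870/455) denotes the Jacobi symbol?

Pull out -1: (-870/455) = (-1/455)·(870/455). Since 455 ≡ 3 (mod 4), (-1/455) = -1. Now have -(870/455).
Reduce the numerator: 870 ≡ 415 (mod 455), so (870/455) = (415/455).
Both 415 ≡ 3 and 455 ≡ 3 (mod 4), so reciprocity gives (415/455) = -(455/415). Reduce: 455 ≡ 40 (mod 415). Now have (40/415).
Factor out 2: 40 = 2^3·5. Since 415 ≡ 7 (mod 8), (2/415) = +1, and (2/415)^3 = +1. Now have (5/415).
5 ≡ 1 (mod 4), so quadratic reciprocity gives (5/415) = (415/5). Reduce: 415 ≡ 0 (mod 5). Now have (0/5).
The numerator is now 0 with denominator 5 > 1: the symbol is 0.

0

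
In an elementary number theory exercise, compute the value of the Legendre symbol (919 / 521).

1

(919 / 521)
  = (398 / 521)    [919 ≡ 398 mod 521]
  = (199 / 521)    [521 ≡ 1 mod 8 ⇒ (2 / 521) = +1]
  = (521 / 199)    [QR: 521 ≡ 1 mod 4, sign kept]
  = (123 / 199)    [521 ≡ 123 mod 199]
  = -(199 / 123)    [QR: both ≡ 3 mod 4, sign flips]
  = -(76 / 123)    [199 ≡ 76 mod 123]
  = -(19 / 123)    [123 ≡ 3 mod 8 ⇒ (2 / 123)^2 = +1]
  = (123 / 19)    [QR: both ≡ 3 mod 4, sign flips]
  = (9 / 19)    [123 ≡ 9 mod 19]
  = (19 / 9)    [QR: 9 ≡ 1 mod 4, sign kept]
  = (1 / 9)    [19 ≡ 1 mod 9]
  = 1    [(1 / 9) = 1]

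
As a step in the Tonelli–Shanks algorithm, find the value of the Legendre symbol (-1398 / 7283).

Reduce the numerator: -1398 ≡ 5885 (mod 7283), so (-1398 / 7283) = (5885 / 7283).
5885 ≡ 1 (mod 4), so quadratic reciprocity gives (5885 / 7283) = (7283 / 5885). Reduce: 7283 ≡ 1398 (mod 5885). Now have (1398 / 5885).
Factor out 2: 1398 = 2·699. Since 5885 ≡ 5 (mod 8), (2 / 5885) = -1. Now have -(699 / 5885).
5885 ≡ 1 (mod 4), so quadratic reciprocity gives (699 / 5885) = (5885 / 699). Reduce: 5885 ≡ 293 (mod 699). Now have -(293 / 699).
293 ≡ 1 (mod 4), so quadratic reciprocity gives (293 / 699) = (699 / 293). Reduce: 699 ≡ 113 (mod 293). Now have -(113 / 293).
113 ≡ 1 (mod 4), so quadratic reciprocity gives (113 / 293) = (293 / 113). Reduce: 293 ≡ 67 (mod 113). Now have -(67 / 113).
113 ≡ 1 (mod 4), so quadratic reciprocity gives (67 / 113) = (113 / 67). Reduce: 113 ≡ 46 (mod 67). Now have -(46 / 67).
Factor out 2: 46 = 2·23. Since 67 ≡ 3 (mod 8), (2 / 67) = -1. Now have (23 / 67).
Both 23 ≡ 3 and 67 ≡ 3 (mod 4), so reciprocity gives (23 / 67) = -(67 / 23). Reduce: 67 ≡ 21 (mod 23). Now have -(21 / 23).
21 ≡ 1 (mod 4), so quadratic reciprocity gives (21 / 23) = (23 / 21). Reduce: 23 ≡ 2 (mod 21). Now have -(2 / 21).
Factor out 2: 2 = 2. Since 21 ≡ 5 (mod 8), (2 / 21) = -1. Now have (1 / 21).
(1 / 21) = 1. Collecting the sign factors: 1.

1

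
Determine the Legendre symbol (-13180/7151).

1

(-13180/7151)
  = (1122/7151)    [-13180 ≡ 1122 mod 7151]
  = (561/7151)    [7151 ≡ 7 mod 8 ⇒ (2/7151) = +1]
  = (7151/561)    [QR: 561 ≡ 1 mod 4, sign kept]
  = (419/561)    [7151 ≡ 419 mod 561]
  = (561/419)    [QR: 561 ≡ 1 mod 4, sign kept]
  = (142/419)    [561 ≡ 142 mod 419]
  = -(71/419)    [419 ≡ 3 mod 8 ⇒ (2/419) = -1]
  = (419/71)    [QR: both ≡ 3 mod 4, sign flips]
  = (64/71)    [419 ≡ 64 mod 71]
  = (1/71)    [71 ≡ 7 mod 8 ⇒ (2/71)^6 = +1]
  = 1    [(1/71) = 1]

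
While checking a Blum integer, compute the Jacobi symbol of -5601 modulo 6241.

1

Pull out -1: (-5601/6241) = (-1/6241)·(5601/6241). Since 6241 ≡ 1 (mod 4), (-1/6241) = +1. Now have (5601/6241).
5601 ≡ 1 (mod 4), so quadratic reciprocity gives (5601/6241) = (6241/5601). Reduce: 6241 ≡ 640 (mod 5601). Now have (640/5601).
Factor out 2: 640 = 2^7·5. Since 5601 ≡ 1 (mod 8), (2/5601) = +1, and (2/5601)^7 = +1. Now have (5/5601).
5 ≡ 1 (mod 4), so quadratic reciprocity gives (5/5601) = (5601/5). Reduce: 5601 ≡ 1 (mod 5). Now have (1/5).
(1/5) = 1. Collecting the sign factors: 1.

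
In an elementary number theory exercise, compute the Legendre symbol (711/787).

Both 711 ≡ 3 and 787 ≡ 3 (mod 4), so reciprocity gives (711/787) = -(787/711). Reduce: 787 ≡ 76 (mod 711). Now have -(76/711).
Factor out 2: 76 = 2^2·19. Since 711 ≡ 7 (mod 8), (2/711) = +1, and (2/711)^2 = +1. Now have -(19/711).
Both 19 ≡ 3 and 711 ≡ 3 (mod 4), so reciprocity gives (19/711) = -(711/19). Reduce: 711 ≡ 8 (mod 19). Now have (8/19).
Factor out 2: 8 = 2^3. Since 19 ≡ 3 (mod 8), (2/19) = -1, and (2/19)^3 = -1. Now have -(1/19).
(1/19) = 1. Collecting the sign factors: -1.

-1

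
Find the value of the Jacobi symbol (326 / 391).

-1

(326 / 391)
  = (163 / 391)    [391 ≡ 7 mod 8 ⇒ (2 / 391) = +1]
  = -(391 / 163)    [QR: both ≡ 3 mod 4, sign flips]
  = -(65 / 163)    [391 ≡ 65 mod 163]
  = -(163 / 65)    [QR: 65 ≡ 1 mod 4, sign kept]
  = -(33 / 65)    [163 ≡ 33 mod 65]
  = -(65 / 33)    [QR: 33 ≡ 1 mod 4, sign kept]
  = -(32 / 33)    [65 ≡ 32 mod 33]
  = -(1 / 33)    [33 ≡ 1 mod 8 ⇒ (2 / 33)^5 = +1]
  = -1    [(1 / 33) = 1]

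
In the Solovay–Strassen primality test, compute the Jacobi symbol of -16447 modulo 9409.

1

(-16447|9409)
  = (2371|9409)    [-16447 ≡ 2371 mod 9409]
  = (9409|2371)    [QR: 9409 ≡ 1 mod 4, sign kept]
  = (2296|2371)    [9409 ≡ 2296 mod 2371]
  = -(287|2371)    [2371 ≡ 3 mod 8 ⇒ (2|2371)^3 = -1]
  = (2371|287)    [QR: both ≡ 3 mod 4, sign flips]
  = (75|287)    [2371 ≡ 75 mod 287]
  = -(287|75)    [QR: both ≡ 3 mod 4, sign flips]
  = -(62|75)    [287 ≡ 62 mod 75]
  = (31|75)    [75 ≡ 3 mod 8 ⇒ (2|75) = -1]
  = -(75|31)    [QR: both ≡ 3 mod 4, sign flips]
  = -(13|31)    [75 ≡ 13 mod 31]
  = -(31|13)    [QR: 13 ≡ 1 mod 4, sign kept]
  = -(5|13)    [31 ≡ 5 mod 13]
  = -(13|5)    [QR: 5 ≡ 1 mod 4, sign kept]
  = -(3|5)    [13 ≡ 3 mod 5]
  = -(5|3)    [QR: 5 ≡ 1 mod 4, sign kept]
  = -(2|3)    [5 ≡ 2 mod 3]
  = (1|3)    [3 ≡ 3 mod 8 ⇒ (2|3) = -1]
  = 1    [(1|3) = 1]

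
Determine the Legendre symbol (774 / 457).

(774 / 457)
  = (317 / 457)    [774 ≡ 317 mod 457]
  = (457 / 317)    [QR: 317 ≡ 1 mod 4, sign kept]
  = (140 / 317)    [457 ≡ 140 mod 317]
  = (35 / 317)    [317 ≡ 5 mod 8 ⇒ (2 / 317)^2 = +1]
  = (317 / 35)    [QR: 317 ≡ 1 mod 4, sign kept]
  = (2 / 35)    [317 ≡ 2 mod 35]
  = -(1 / 35)    [35 ≡ 3 mod 8 ⇒ (2 / 35) = -1]
  = -1    [(1 / 35) = 1]

-1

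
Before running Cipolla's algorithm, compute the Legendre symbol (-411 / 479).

Pull out -1: (-411 / 479) = (-1 / 479)·(411 / 479). Since 479 ≡ 3 (mod 4), (-1 / 479) = -1. Now have -(411 / 479).
Both 411 ≡ 3 and 479 ≡ 3 (mod 4), so reciprocity gives (411 / 479) = -(479 / 411). Reduce: 479 ≡ 68 (mod 411). Now have (68 / 411).
Factor out 2: 68 = 2^2·17. Since 411 ≡ 3 (mod 8), (2 / 411) = -1, and (2 / 411)^2 = +1. Now have (17 / 411).
17 ≡ 1 (mod 4), so quadratic reciprocity gives (17 / 411) = (411 / 17). Reduce: 411 ≡ 3 (mod 17). Now have (3 / 17).
17 ≡ 1 (mod 4), so quadratic reciprocity gives (3 / 17) = (17 / 3). Reduce: 17 ≡ 2 (mod 3). Now have (2 / 3).
Factor out 2: 2 = 2. Since 3 ≡ 3 (mod 8), (2 / 3) = -1. Now have -(1 / 3).
(1 / 3) = 1. Collecting the sign factors: -1.

-1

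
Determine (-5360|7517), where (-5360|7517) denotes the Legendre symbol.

(-5360|7517)
  = (5360|7517)    [7517 ≡ 1 mod 4 ⇒ (-1|7517) = +1]
  = (335|7517)    [7517 ≡ 5 mod 8 ⇒ (2|7517)^4 = +1]
  = (7517|335)    [QR: 7517 ≡ 1 mod 4, sign kept]
  = (147|335)    [7517 ≡ 147 mod 335]
  = -(335|147)    [QR: both ≡ 3 mod 4, sign flips]
  = -(41|147)    [335 ≡ 41 mod 147]
  = -(147|41)    [QR: 41 ≡ 1 mod 4, sign kept]
  = -(24|41)    [147 ≡ 24 mod 41]
  = -(3|41)    [41 ≡ 1 mod 8 ⇒ (2|41)^3 = +1]
  = -(41|3)    [QR: 41 ≡ 1 mod 4, sign kept]
  = -(2|3)    [41 ≡ 2 mod 3]
  = (1|3)    [3 ≡ 3 mod 8 ⇒ (2|3) = -1]
  = 1    [(1|3) = 1]

1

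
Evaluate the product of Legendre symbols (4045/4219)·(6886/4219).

-1

By multiplicativity, (4045·6886/4219) = (4045/4219)·(6886/4219).
First factor (4045/4219):
(4045/4219)
  = (4219/4045)    [QR: 4045 ≡ 1 mod 4, sign kept]
  = (174/4045)    [4219 ≡ 174 mod 4045]
  = -(87/4045)    [4045 ≡ 5 mod 8 ⇒ (2/4045) = -1]
  = -(4045/87)    [QR: 4045 ≡ 1 mod 4, sign kept]
  = -(43/87)    [4045 ≡ 43 mod 87]
  = (87/43)    [QR: both ≡ 3 mod 4, sign flips]
  = (1/43)    [87 ≡ 1 mod 43]
  = 1    [(1/43) = 1]
Second factor (6886/4219):
(6886/4219)
  = (2667/4219)    [6886 ≡ 2667 mod 4219]
  = -(4219/2667)    [QR: both ≡ 3 mod 4, sign flips]
  = -(1552/2667)    [4219 ≡ 1552 mod 2667]
  = -(97/2667)    [2667 ≡ 3 mod 8 ⇒ (2/2667)^4 = +1]
  = -(2667/97)    [QR: 97 ≡ 1 mod 4, sign kept]
  = -(48/97)    [2667 ≡ 48 mod 97]
  = -(3/97)    [97 ≡ 1 mod 8 ⇒ (2/97)^4 = +1]
  = -(97/3)    [QR: 97 ≡ 1 mod 4, sign kept]
  = -(1/3)    [97 ≡ 1 mod 3]
  = -1    [(1/3) = 1]
Product: (1)·(-1) = -1.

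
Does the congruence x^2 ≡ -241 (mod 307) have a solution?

Reduce the numerator: -241 ≡ 66 (mod 307), so (-241/307) = (66/307).
Factor out 2: 66 = 2·33. Since 307 ≡ 3 (mod 8), (2/307) = -1. Now have -(33/307).
33 ≡ 1 (mod 4), so quadratic reciprocity gives (33/307) = (307/33). Reduce: 307 ≡ 10 (mod 33). Now have -(10/33).
Factor out 2: 10 = 2·5. Since 33 ≡ 1 (mod 8), (2/33) = +1. Now have -(5/33).
5 ≡ 1 (mod 4), so quadratic reciprocity gives (5/33) = (33/5). Reduce: 33 ≡ 3 (mod 5). Now have -(3/5).
5 ≡ 1 (mod 4), so quadratic reciprocity gives (3/5) = (5/3). Reduce: 5 ≡ 2 (mod 3). Now have -(2/3).
Factor out 2: 2 = 2. Since 3 ≡ 3 (mod 8), (2/3) = -1. Now have (1/3).
(1/3) = 1. Collecting the sign factors: 1.
The Legendre symbol is 1, so x^2 ≡ -241 (mod 307) has solution.

yes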